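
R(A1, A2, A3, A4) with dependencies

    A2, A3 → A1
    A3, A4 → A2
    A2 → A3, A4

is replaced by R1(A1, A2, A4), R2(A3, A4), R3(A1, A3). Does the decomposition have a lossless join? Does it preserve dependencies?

lossy and not dependency-preserving

Lossless test (chase): applying each FD to every pair of rows produces no changes in the tableau, so no row becomes fully distinguished — the join is lossy.
Dependency preservation: the restricted closure of {A3, A4} across the fragments never reaches {A2}, so A3, A4 → A2 cannot be enforced without a join — not preserved.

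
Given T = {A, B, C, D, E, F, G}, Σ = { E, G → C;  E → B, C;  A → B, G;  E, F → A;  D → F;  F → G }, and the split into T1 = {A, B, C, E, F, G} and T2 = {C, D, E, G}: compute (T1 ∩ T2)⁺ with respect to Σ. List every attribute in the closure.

T1 ∩ T2 = {C, E, G}.
E → B, C applies, adding B
Closure: {B, C, E, G}.

B, C, E, G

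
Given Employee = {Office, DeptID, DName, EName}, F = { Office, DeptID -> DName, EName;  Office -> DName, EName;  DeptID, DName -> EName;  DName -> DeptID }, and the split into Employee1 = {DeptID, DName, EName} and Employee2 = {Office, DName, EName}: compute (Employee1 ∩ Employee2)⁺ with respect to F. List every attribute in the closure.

DeptID, DName, EName

Employee1 ∩ Employee2 = {DName, EName}.
DName → DeptID applies, adding DeptID
Closure: {DeptID, DName, EName}.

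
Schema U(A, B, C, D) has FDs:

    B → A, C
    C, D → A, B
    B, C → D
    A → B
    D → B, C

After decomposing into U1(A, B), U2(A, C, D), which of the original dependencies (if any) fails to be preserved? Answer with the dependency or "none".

none

B → A, C: restricted closure across fragments reaches A, C.
C, D → A, B: restricted closure across fragments reaches A, B.
B, C → D: restricted closure across fragments reaches D.
A → B lies within U1.
D → B, C: restricted closure across fragments reaches B, C.
Every dependency is enforceable on the fragments, so the decomposition is dependency-preserving.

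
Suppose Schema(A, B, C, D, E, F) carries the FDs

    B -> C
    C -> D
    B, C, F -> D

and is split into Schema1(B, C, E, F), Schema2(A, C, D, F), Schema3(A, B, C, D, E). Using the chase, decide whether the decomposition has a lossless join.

No

Chase test. Columns are A, B, C, D, E, F; row i has aⱼ where attribute j ∈ Schemai, else bᵢⱼ.
Initial tableau (one row per fragment):
  row 1: b11 a2 a3 b14 a5 a6
  row 2: a1 b22 a3 a4 b25 a6
  row 3: a1 a2 a3 a4 a5 b36
Rows 1 and 2 agree on C; apply C→D and equate their D entries.
No row becomes fully distinguished — the join is lossy.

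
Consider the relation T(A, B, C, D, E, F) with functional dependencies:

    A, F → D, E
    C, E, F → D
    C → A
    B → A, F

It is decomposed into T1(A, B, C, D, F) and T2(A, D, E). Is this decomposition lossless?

No

Common attributes: T1 ∩ T2 = {A, D}.
No dependency enlarges {A, D}, so (A, D)⁺ = {A, D}.
The closure contains neither all of T1 = {A, B, C, D, F} nor all of T2 = {A, D, E}, so the common attributes are not a superkey of either fragment. The join is lossy.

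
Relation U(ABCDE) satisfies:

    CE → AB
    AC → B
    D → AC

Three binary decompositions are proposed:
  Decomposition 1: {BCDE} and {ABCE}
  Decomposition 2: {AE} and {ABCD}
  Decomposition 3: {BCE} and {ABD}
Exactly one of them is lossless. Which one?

Decomposition 1: common = {BCE}, closure = {ABCE} → lossless.
Decomposition 2: common = {A}, closure = {A} → lossy.
Decomposition 3: common = {B}, closure = {B} → lossy.

Decomposition 1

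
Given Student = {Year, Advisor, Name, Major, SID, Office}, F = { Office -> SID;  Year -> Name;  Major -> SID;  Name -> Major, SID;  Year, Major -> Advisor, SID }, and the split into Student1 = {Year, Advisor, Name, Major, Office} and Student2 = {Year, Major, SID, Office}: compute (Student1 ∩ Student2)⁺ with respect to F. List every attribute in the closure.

Year, Advisor, Name, Major, SID, Office

Student1 ∩ Student2 = {Year, Major, Office}.
Office → SID applies, adding SID
Year → Name applies, adding Name
Year, Major → Advisor, SID applies, adding Advisor
Closure: {Year, Advisor, Name, Major, SID, Office}.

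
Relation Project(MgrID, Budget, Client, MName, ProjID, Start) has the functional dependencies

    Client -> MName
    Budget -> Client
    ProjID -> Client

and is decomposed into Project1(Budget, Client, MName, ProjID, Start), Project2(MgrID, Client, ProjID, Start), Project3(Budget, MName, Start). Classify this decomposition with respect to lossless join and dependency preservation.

lossy but dependency-preserving

Lossless test (chase): Rows 1 and 2 agree on Client; apply Client→MName and equate their MName entries. Rows 1 and 3 agree on Budget; apply Budget→Client and equate their Client entries. No row becomes fully distinguished — the join is lossy.
Dependency preservation: every FD's attributes lie within a single fragment, so each can be enforced locally — preserved.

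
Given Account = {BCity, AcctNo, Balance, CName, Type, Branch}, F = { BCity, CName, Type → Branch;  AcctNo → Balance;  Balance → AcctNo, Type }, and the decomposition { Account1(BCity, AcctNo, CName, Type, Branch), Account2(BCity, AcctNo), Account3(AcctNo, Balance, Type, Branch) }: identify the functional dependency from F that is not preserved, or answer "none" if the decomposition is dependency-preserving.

BCity, CName, Type → Branch lies within Account1.
AcctNo → Balance lies within Account3.
Balance → AcctNo, Type lies within Account3.
Every dependency is enforceable on the fragments, so the decomposition is dependency-preserving.

none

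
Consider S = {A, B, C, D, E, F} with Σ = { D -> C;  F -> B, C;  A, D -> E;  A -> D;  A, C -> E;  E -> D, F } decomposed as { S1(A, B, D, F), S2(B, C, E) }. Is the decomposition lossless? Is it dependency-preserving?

Lossless test: (B)⁺ = {B}, which is a superkey of neither fragment — lossy.
Dependency preservation: the restricted closure of {D} across the fragments never reaches {C}, so D → C cannot be enforced without a join — not preserved.

lossy and not dependency-preserving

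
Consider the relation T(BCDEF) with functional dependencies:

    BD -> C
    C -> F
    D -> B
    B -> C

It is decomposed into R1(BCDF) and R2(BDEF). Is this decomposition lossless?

Yes

Common attributes: R1 ∩ R2 = {BDF}.
Closure of {BDF}: BD → C applies, adding C. So (BDF)⁺ = {BCDF}.
This closure contains every attribute of R1, so R1 ∩ R2 → R1. The join is lossless.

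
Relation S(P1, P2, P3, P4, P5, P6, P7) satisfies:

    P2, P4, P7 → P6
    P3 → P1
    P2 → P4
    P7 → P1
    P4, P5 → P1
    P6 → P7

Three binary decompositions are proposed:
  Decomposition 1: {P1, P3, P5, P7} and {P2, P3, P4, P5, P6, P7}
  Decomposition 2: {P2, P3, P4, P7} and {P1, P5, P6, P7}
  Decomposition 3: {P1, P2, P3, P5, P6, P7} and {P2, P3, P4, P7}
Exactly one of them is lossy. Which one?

Decomposition 1: common = {P3, P5, P7}, closure = {P1, P3, P5, P7} → lossless.
Decomposition 2: common = {P7}, closure = {P1, P7} → lossy.
Decomposition 3: common = {P2, P3, P7}, closure = {P1, P2, P3, P4, P6, P7} → lossless.

Decomposition 2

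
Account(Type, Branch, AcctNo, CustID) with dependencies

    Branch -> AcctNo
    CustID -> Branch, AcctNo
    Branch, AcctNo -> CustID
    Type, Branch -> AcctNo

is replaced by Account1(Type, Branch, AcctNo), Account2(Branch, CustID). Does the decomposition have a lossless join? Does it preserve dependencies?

Lossless test: (Branch)⁺ = {Branch, AcctNo, CustID}, which contains all of one fragment — lossless.
Dependency preservation: CustID → Branch, AcctNo; Branch, AcctNo → CustID are not contained in any single fragment, but the restricted closure of each left-hand side across the fragments still reaches the right-hand side; the remaining FDs each lie inside some fragment. All dependencies are preserved.

lossless and dependency-preserving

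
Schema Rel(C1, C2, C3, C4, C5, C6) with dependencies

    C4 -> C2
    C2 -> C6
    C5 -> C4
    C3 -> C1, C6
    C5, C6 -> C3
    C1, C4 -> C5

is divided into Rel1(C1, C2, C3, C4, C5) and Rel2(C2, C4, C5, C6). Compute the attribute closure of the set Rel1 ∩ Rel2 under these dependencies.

Rel1 ∩ Rel2 = {C2, C4, C5}.
C2 → C6 applies, adding C6
C5, C6 → C3 applies, adding C3
C3 → C1, C6 applies, adding C1
Closure: {C1, C2, C3, C4, C5, C6}.

C1, C2, C3, C4, C5, C6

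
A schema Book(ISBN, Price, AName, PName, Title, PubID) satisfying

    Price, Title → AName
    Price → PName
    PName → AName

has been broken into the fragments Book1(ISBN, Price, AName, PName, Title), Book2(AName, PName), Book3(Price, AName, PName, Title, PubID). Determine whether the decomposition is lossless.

No

Chase test. Columns are ISBN, Price, AName, PName, Title, PubID; row i has aⱼ where attribute j ∈ Booki, else bᵢⱼ.
Initial tableau (one row per fragment):
  row 1: a1 a2 a3 a4 a5 b16
  row 2: b21 b22 a3 a4 b25 b26
  row 3: b31 a2 a3 a4 a5 a6
No row becomes fully distinguished — the join is lossy.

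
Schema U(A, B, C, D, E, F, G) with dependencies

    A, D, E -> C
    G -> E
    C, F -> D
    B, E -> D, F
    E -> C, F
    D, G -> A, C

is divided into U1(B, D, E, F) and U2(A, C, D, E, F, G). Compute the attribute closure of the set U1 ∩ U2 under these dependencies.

C, D, E, F

U1 ∩ U2 = {D, E, F}.
E → C, F applies, adding C
Closure: {C, D, E, F}.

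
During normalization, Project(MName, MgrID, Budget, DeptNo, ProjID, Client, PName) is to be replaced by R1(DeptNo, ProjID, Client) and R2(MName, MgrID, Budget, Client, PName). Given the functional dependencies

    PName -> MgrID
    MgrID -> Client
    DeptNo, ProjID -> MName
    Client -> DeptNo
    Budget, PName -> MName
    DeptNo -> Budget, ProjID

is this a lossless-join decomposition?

Common attributes: R1 ∩ R2 = {Client}.
Closure of {Client}: Client → DeptNo applies, adding DeptNo; DeptNo → Budget, ProjID applies, adding Budget, ProjID; DeptNo, ProjID → MName applies, adding MName. So (Client)⁺ = {MName, Budget, DeptNo, ProjID, Client}.
This closure contains every attribute of R1, so R1 ∩ R2 → R1. The join is lossless.

Yes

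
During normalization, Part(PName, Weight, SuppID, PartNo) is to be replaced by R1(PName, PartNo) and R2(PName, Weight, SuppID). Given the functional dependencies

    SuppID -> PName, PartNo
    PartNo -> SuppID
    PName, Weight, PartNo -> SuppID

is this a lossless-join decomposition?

Common attributes: R1 ∩ R2 = {PName}.
No dependency enlarges {PName}, so (PName)⁺ = {PName}.
The closure contains neither all of R1 = {PName, PartNo} nor all of R2 = {PName, Weight, SuppID}, so the common attributes are not a superkey of either fragment. The join is lossy.

No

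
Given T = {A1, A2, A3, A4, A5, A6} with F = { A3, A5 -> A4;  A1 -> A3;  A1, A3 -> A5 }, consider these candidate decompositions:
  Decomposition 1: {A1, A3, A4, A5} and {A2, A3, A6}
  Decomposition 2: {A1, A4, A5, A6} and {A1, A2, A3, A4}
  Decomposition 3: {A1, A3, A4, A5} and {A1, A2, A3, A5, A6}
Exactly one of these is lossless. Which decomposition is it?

Decomposition 3

Decomposition 1: common = {A3}, closure = {A3} → lossy.
Decomposition 2: common = {A1, A4}, closure = {A1, A3, A4, A5} → lossy.
Decomposition 3: common = {A1, A3, A5}, closure = {A1, A3, A4, A5} → lossless.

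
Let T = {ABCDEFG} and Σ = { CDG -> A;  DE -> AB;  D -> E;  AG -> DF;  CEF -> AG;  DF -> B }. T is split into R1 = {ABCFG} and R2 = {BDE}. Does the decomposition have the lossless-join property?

Common attributes: R1 ∩ R2 = {B}.
No dependency enlarges {B}, so (B)⁺ = {B}.
The closure contains neither all of R1 = {ABCFG} nor all of R2 = {BDE}, so the common attributes are not a superkey of either fragment. The join is lossy.

No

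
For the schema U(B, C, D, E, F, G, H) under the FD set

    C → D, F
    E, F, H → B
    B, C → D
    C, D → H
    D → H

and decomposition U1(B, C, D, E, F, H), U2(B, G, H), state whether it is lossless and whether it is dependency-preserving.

Lossless test: (B, H)⁺ = {B, H}, which is a superkey of neither fragment — lossy.
Dependency preservation: every FD's attributes lie within a single fragment, so each can be enforced locally — preserved.

lossy but dependency-preserving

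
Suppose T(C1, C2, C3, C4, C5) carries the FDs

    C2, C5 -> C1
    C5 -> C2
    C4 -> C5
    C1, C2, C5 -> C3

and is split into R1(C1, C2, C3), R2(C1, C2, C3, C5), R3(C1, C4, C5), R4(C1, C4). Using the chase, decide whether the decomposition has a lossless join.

Chase test. Columns are C1, C2, C3, C4, C5; row i has aⱼ where attribute j ∈ Ri, else bᵢⱼ.
Initial tableau (one row per fragment):
  row 1: a1 a2 a3 b14 b15
  row 2: a1 a2 a3 b24 a5
  row 3: a1 b32 b33 a4 a5
  row 4: a1 b42 b43 a4 b45
Rows 2 and 3 agree on C5; apply C5→C2 and equate their C2 entries.
Rows 3 and 4 agree on C4; apply C4→C5 and equate their C5 entries.
Rows 2 and 3 agree on C1, C2, C5; apply C1, C2, C5→C3 and equate their C3 entries.
Rows 2 and 4 agree on C5; apply C5→C2 and equate their C2 entries.
Rows 2 and 4 agree on C1, C2, C5; apply C1, C2, C5→C3 and equate their C3 entries.
Row 3 is now all distinguished symbols — the join is lossless.

Yes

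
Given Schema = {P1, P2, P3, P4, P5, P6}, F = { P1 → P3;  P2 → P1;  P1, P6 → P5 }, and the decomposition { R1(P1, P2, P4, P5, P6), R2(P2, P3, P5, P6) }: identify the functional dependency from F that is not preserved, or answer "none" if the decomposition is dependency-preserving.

Check P1 → P3: no single fragment contains all of {P1, P3}, and the restricted closure of {P1} across the fragments never reaches {P3}.
P2 → P1 is preserved.
P1, P6 → P5 is preserved.

P1 → P3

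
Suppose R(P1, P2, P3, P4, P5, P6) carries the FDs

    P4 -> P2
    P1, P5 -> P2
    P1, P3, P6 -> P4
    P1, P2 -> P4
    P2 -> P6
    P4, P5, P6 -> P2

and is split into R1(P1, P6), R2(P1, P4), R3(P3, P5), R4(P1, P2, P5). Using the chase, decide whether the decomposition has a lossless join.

Chase test. Columns are P1, P2, P3, P4, P5, P6; row i has aⱼ where attribute j ∈ Ri, else bᵢⱼ.
Initial tableau (one row per fragment):
  row 1: a1 b12 b13 b14 b15 a6
  row 2: a1 b22 b23 a4 b25 b26
  row 3: b31 b32 a3 b34 a5 b36
  row 4: a1 a2 b43 b44 a5 b46
No row becomes fully distinguished — the join is lossy.

No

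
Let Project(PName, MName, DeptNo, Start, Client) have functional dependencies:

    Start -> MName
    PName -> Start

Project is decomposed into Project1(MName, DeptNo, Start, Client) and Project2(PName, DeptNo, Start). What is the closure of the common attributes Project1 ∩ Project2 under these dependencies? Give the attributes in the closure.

MName, DeptNo, Start

Project1 ∩ Project2 = {DeptNo, Start}.
Start → MName applies, adding MName
Closure: {MName, DeptNo, Start}.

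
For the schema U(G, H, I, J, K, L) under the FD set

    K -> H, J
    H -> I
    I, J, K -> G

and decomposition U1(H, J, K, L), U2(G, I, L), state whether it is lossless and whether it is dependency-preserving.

lossy and not dependency-preserving

Lossless test: (L)⁺ = {L}, which is a superkey of neither fragment — lossy.
Dependency preservation: the restricted closure of {H} across the fragments never reaches {I}, so H → I cannot be enforced without a join — not preserved.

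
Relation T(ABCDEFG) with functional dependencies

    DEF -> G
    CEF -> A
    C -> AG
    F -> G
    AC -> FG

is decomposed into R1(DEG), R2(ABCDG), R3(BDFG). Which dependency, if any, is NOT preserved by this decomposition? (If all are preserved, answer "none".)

AC -> FG

Check AC → FG: no single fragment contains all of {ACFG}, and the restricted closure of {AC} across the fragments never reaches {FG}.
DEF → G is preserved.
CEF → A is preserved.
C → AG is preserved.
F → G is preserved.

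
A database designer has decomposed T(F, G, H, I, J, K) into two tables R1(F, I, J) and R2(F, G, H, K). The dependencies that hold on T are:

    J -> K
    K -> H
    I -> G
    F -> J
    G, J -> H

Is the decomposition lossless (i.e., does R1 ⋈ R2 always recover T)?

Common attributes: R1 ∩ R2 = {F}.
Closure of {F}: F → J applies, adding J; J → K applies, adding K; K → H applies, adding H. So (F)⁺ = {F, H, J, K}.
The closure contains neither all of R1 = {F, I, J} nor all of R2 = {F, G, H, K}, so the common attributes are not a superkey of either fragment. The join is lossy.

No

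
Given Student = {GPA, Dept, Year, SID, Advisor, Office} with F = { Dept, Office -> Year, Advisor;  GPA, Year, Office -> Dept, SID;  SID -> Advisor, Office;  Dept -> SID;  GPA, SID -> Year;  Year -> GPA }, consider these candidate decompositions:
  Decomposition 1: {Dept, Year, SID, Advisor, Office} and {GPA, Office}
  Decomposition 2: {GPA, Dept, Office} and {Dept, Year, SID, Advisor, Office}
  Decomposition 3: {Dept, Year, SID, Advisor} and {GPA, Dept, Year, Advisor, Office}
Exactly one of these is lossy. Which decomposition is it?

Decomposition 1: common = {Office}, closure = {Office} → lossy.
Decomposition 2: common = {Dept, Office}, closure = {GPA, Dept, Year, SID, Advisor, Office} → lossless.
Decomposition 3: common = {Dept, Year, Advisor}, closure = {GPA, Dept, Year, SID, Advisor, Office} → lossless.

Decomposition 1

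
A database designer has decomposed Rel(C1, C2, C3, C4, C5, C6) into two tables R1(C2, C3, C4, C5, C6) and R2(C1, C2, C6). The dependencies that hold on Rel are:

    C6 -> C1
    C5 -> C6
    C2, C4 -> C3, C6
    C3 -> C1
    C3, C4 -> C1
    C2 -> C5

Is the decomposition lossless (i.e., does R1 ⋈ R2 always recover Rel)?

Common attributes: R1 ∩ R2 = {C2, C6}.
Closure of {C2, C6}: C6 → C1 applies, adding C1; C2 → C5 applies, adding C5. So (C2, C6)⁺ = {C1, C2, C5, C6}.
This closure contains every attribute of R2, so R1 ∩ R2 → R2. The join is lossless.

Yes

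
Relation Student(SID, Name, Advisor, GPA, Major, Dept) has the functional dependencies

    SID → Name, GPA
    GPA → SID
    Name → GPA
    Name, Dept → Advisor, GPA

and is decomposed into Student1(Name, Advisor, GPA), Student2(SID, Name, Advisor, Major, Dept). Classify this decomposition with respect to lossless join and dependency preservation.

lossless and dependency-preserving

Lossless test: (Name, Advisor)⁺ = {SID, Name, Advisor, GPA}, which contains all of one fragment — lossless.
Dependency preservation: SID → Name, GPA; GPA → SID; Name, Dept → Advisor, GPA are not contained in any single fragment, but the restricted closure of each left-hand side across the fragments still reaches the right-hand side; the remaining FDs each lie inside some fragment. All dependencies are preserved.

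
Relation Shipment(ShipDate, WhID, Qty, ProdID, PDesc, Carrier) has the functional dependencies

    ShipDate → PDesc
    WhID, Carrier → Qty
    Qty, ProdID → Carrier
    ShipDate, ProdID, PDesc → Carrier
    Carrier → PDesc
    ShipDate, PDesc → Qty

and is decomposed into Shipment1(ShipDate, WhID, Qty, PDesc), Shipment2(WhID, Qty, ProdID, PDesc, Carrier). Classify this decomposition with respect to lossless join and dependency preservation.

Lossless test: (WhID, Qty, PDesc)⁺ = {WhID, Qty, PDesc}, which is a superkey of neither fragment — lossy.
Dependency preservation: ShipDate, ProdID, PDesc → Carrier is not contained in any single fragment, but the restricted closure of its left-hand side across the fragments still reaches the right-hand side; the remaining FDs each lie inside some fragment. All dependencies are preserved.

lossy but dependency-preserving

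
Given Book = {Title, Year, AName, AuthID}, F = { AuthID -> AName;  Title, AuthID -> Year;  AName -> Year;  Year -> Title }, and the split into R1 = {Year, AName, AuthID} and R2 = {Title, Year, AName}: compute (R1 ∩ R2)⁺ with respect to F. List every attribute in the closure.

Title, Year, AName

R1 ∩ R2 = {Year, AName}.
Year → Title applies, adding Title
Closure: {Title, Year, AName}.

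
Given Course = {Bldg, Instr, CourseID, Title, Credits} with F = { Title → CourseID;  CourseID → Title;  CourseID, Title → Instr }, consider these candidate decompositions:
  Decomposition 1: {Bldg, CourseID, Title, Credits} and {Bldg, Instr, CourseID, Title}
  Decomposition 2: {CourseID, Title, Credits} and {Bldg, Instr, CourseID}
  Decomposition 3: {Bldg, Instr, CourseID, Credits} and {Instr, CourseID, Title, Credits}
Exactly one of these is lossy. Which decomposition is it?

Decomposition 2

Decomposition 1: common = {Bldg, CourseID, Title}, closure = {Bldg, Instr, CourseID, Title} → lossless.
Decomposition 2: common = {CourseID}, closure = {Instr, CourseID, Title} → lossy.
Decomposition 3: common = {Instr, CourseID, Credits}, closure = {Instr, CourseID, Title, Credits} → lossless.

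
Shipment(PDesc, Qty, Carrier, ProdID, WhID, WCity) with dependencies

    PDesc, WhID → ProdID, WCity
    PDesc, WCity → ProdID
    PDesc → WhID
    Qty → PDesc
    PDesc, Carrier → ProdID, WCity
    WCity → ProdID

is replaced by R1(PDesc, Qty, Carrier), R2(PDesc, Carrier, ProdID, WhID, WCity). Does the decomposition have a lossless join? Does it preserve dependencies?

lossless and dependency-preserving

Lossless test: (PDesc, Carrier)⁺ = {PDesc, Carrier, ProdID, WhID, WCity}, which contains all of one fragment — lossless.
Dependency preservation: every FD's attributes lie within a single fragment, so each can be enforced locally — preserved.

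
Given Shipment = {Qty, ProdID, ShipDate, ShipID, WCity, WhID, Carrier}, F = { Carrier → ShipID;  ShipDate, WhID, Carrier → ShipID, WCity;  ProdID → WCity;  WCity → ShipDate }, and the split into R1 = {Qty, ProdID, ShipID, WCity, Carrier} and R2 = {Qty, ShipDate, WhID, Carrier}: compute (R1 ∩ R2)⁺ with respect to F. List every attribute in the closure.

R1 ∩ R2 = {Qty, Carrier}.
Carrier → ShipID applies, adding ShipID
Closure: {Qty, ShipID, Carrier}.

Qty, ShipID, Carrier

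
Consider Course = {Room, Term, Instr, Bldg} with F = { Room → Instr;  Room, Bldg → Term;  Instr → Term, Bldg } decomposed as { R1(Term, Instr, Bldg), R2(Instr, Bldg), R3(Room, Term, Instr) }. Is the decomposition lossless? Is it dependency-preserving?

lossless and dependency-preserving

Lossless test (chase): Rows 1 and 2 agree on Instr; apply Instr→Term, Bldg and equate their Term, Bldg entries. Rows 1 and 3 agree on Instr; apply Instr→Term, Bldg and equate their Term, Bldg entries. Row 3 is now all distinguished symbols — the join is lossless.
Dependency preservation: Room, Bldg → Term is not contained in any single fragment, but the restricted closure of its left-hand side across the fragments still reaches the right-hand side; the remaining FDs each lie inside some fragment. All dependencies are preserved.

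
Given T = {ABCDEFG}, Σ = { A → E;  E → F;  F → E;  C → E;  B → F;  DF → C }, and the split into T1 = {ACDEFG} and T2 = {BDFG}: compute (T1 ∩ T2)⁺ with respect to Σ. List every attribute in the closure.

CDEFG

T1 ∩ T2 = {DFG}.
F → E applies, adding E
DF → C applies, adding C
Closure: {CDEFG}.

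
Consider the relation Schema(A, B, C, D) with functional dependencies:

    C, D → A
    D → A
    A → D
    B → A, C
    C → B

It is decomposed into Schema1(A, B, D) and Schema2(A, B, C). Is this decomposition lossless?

Common attributes: Schema1 ∩ Schema2 = {A, B}.
Closure of {A, B}: A → D applies, adding D; B → A, C applies, adding C. So (A, B)⁺ = {A, B, C, D}.
This closure contains every attribute of Schema1, so Schema1 ∩ Schema2 → Schema1. The join is lossless.

Yes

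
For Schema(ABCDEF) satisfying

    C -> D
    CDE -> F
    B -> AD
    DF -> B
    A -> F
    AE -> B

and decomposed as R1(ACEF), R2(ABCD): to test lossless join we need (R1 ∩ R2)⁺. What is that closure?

R1 ∩ R2 = {AC}.
C → D applies, adding D
A → F applies, adding F
DF → B applies, adding B
Closure: {ABCDF}.

ABCDF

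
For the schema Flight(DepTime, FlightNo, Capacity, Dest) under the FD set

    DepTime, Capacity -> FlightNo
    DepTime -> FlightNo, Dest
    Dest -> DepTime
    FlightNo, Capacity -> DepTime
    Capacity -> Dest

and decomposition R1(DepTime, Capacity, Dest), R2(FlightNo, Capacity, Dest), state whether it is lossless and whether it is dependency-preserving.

lossless and dependency-preserving

Lossless test: (Capacity, Dest)⁺ = {DepTime, FlightNo, Capacity, Dest}, which contains all of one fragment — lossless.
Dependency preservation: DepTime, Capacity → FlightNo; DepTime → FlightNo, Dest; FlightNo, Capacity → DepTime are not contained in any single fragment, but the restricted closure of each left-hand side across the fragments still reaches the right-hand side; the remaining FDs each lie inside some fragment. All dependencies are preserved.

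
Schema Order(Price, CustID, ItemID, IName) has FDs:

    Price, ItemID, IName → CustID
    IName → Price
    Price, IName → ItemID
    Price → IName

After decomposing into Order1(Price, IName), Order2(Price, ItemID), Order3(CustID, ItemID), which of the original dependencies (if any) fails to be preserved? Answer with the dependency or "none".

Price, ItemID, IName → CustID

Check Price, ItemID, IName → CustID: no single fragment contains all of {Price, CustID, ItemID, IName}, and the restricted closure of {Price, ItemID, IName} across the fragments never reaches {CustID}.
IName → Price is preserved.
Price, IName → ItemID is preserved.
Price → IName is preserved.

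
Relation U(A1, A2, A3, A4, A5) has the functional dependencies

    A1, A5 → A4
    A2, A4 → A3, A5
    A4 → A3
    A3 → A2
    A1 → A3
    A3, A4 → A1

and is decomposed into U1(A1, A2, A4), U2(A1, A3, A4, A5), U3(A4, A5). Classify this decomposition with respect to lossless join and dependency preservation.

lossless but not dependency-preserving

Lossless test (chase): Rows 1 and 2 agree on A4; apply A4→A3 and equate their A3 entries. Rows 1 and 3 agree on A4; apply A4→A3 and equate their A3 entries. Rows 1 and 2 agree on A3; apply A3→A2 and equate their A2 entries. Rows 1 and 3 agree on A3; apply A3→A2 and equate their A2 entries. Rows 1 and 3 agree on A3, A4; apply A3, A4→A1 and equate their A1 entries. Rows 1 and 2 agree on A2, A4; apply A2, A4→A3, A5 and equate their A3, A5 entries. Row 1 is now all distinguished symbols — the join is lossless.
Dependency preservation: the restricted closure of {A3} across the fragments never reaches {A2}, so A3 → A2 cannot be enforced without a join — not preserved.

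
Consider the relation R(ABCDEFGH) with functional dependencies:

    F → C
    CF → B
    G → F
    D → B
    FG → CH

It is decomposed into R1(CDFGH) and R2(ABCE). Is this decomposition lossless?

No

Common attributes: R1 ∩ R2 = {C}.
No dependency enlarges {C}, so (C)⁺ = {C}.
The closure contains neither all of R1 = {CDFGH} nor all of R2 = {ABCE}, so the common attributes are not a superkey of either fragment. The join is lossy.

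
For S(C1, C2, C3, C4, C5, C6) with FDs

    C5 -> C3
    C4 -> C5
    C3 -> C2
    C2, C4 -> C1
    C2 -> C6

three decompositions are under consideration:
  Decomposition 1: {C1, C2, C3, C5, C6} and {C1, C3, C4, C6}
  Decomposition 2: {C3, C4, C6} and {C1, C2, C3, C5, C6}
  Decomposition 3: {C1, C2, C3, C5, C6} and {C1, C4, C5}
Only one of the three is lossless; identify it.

Decomposition 1: common = {C1, C3, C6}, closure = {C1, C2, C3, C6} → lossy.
Decomposition 2: common = {C3, C6}, closure = {C2, C3, C6} → lossy.
Decomposition 3: common = {C1, C5}, closure = {C1, C2, C3, C5, C6} → lossless.

Decomposition 3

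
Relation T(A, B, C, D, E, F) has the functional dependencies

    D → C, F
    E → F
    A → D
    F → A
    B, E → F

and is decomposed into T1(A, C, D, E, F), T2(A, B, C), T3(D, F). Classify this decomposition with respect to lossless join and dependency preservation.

Lossless test (chase): Rows 1 and 3 agree on D; apply D→C, F and equate their C, F entries. Rows 1 and 2 agree on A; apply A→D and equate their D entries. Rows 1 and 3 agree on F; apply F→A and equate their A entries. Rows 1 and 2 agree on D; apply D→C, F and equate their C, F entries. No row becomes fully distinguished — the join is lossy.
Dependency preservation: B, E → F is not contained in any single fragment, but the restricted closure of its left-hand side across the fragments still reaches the right-hand side; the remaining FDs each lie inside some fragment. All dependencies are preserved.

lossy but dependency-preserving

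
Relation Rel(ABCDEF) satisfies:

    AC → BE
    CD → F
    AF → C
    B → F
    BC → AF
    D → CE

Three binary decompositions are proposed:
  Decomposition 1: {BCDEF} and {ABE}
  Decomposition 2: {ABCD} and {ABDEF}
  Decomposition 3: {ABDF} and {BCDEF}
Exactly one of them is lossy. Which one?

Decomposition 1: common = {BE}, closure = {BEF} → lossy.
Decomposition 2: common = {ABD}, closure = {ABCDEF} → lossless.
Decomposition 3: common = {BDF}, closure = {ABCDEF} → lossless.

Decomposition 1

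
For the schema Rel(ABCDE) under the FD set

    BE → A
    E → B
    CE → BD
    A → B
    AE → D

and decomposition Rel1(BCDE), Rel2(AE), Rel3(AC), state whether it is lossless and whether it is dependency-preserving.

lossless but not dependency-preserving

Lossless test (chase): Rows 1 and 2 agree on E; apply E→B and equate their B entries. Rows 2 and 3 agree on A; apply A→B and equate their B entries. Rows 1 and 2 agree on BE; apply BE→A and equate their A entries. Rows 1 and 2 agree on AE; apply AE→D and equate their D entries. Row 1 is now all distinguished symbols — the join is lossless.
Dependency preservation: the restricted closure of {A} across the fragments never reaches {B}, so A → B cannot be enforced without a join — not preserved.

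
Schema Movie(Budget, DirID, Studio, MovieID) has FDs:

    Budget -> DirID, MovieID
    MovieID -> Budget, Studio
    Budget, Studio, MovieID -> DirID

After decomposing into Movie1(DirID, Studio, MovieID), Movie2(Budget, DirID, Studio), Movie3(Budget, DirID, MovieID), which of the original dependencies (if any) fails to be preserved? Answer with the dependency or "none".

Budget → DirID, MovieID lies within Movie3.
MovieID → Budget, Studio: restricted closure across fragments reaches Budget, Studio.
Budget, Studio, MovieID → DirID: restricted closure across fragments reaches DirID.
Every dependency is enforceable on the fragments, so the decomposition is dependency-preserving.

none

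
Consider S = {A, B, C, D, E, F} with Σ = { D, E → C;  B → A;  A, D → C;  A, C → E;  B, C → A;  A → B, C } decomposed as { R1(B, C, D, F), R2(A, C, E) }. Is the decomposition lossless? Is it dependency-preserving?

Lossless test: (C)⁺ = {C}, which is a superkey of neither fragment — lossy.
Dependency preservation: the restricted closure of {D, E} across the fragments never reaches {C}, so D, E → C cannot be enforced without a join — not preserved.

lossy and not dependency-preserving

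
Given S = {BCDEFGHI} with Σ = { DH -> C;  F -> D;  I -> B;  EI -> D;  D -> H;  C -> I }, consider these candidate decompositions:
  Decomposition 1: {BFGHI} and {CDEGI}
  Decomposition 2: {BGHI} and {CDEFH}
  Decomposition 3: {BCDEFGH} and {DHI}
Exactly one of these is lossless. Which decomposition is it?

Decomposition 3

Decomposition 1: common = {GI}, closure = {BGI} → lossy.
Decomposition 2: common = {H}, closure = {H} → lossy.
Decomposition 3: common = {DH}, closure = {BCDHI} → lossless.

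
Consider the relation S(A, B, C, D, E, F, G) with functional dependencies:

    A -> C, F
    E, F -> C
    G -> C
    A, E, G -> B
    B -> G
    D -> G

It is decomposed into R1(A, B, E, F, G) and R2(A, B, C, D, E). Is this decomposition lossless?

Yes

Common attributes: R1 ∩ R2 = {A, B, E}.
Closure of {A, B, E}: A → C, F applies, adding C, F; B → G applies, adding G. So (A, B, E)⁺ = {A, B, C, E, F, G}.
This closure contains every attribute of R1, so R1 ∩ R2 → R1. The join is lossless.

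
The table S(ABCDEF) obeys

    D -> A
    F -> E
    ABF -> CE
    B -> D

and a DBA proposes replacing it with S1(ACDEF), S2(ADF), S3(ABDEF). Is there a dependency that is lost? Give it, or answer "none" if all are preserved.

ABF -> CE

Check ABF → CE: no single fragment contains all of {ABCEF}, and the restricted closure of {ABF} across the fragments never reaches {CE}.
D → A is preserved.
F → E is preserved.
B → D is preserved.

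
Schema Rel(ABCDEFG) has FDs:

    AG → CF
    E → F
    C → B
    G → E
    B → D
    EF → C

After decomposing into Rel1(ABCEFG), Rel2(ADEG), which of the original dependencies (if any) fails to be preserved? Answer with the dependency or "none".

Check B → D: no single fragment contains all of {BD}, and the restricted closure of {B} across the fragments never reaches {D}.
AG → CF is preserved.
E → F is preserved.
C → B is preserved.
G → E is preserved.
EF → C is preserved.

B → D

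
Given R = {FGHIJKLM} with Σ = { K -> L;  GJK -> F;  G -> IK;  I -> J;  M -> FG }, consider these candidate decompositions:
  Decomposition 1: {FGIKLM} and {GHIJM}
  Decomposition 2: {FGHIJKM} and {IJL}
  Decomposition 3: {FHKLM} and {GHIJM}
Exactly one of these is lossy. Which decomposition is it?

Decomposition 2

Decomposition 1: common = {GIM}, closure = {FGIJKLM} → lossless.
Decomposition 2: common = {IJ}, closure = {IJ} → lossy.
Decomposition 3: common = {HM}, closure = {FGHIJKLM} → lossless.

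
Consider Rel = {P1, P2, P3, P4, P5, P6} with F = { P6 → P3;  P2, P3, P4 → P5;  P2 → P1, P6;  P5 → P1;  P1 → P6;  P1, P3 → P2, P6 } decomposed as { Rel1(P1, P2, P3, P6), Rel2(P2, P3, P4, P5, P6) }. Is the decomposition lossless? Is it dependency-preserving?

lossless and dependency-preserving

Lossless test: (P2, P3, P6)⁺ = {P1, P2, P3, P6}, which contains all of one fragment — lossless.
Dependency preservation: P5 → P1 is not contained in any single fragment, but the restricted closure of its left-hand side across the fragments still reaches the right-hand side; the remaining FDs each lie inside some fragment. All dependencies are preserved.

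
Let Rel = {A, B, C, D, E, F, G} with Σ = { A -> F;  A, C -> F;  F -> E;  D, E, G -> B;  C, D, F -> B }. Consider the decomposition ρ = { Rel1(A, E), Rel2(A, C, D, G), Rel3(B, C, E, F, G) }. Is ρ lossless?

No

Chase test. Columns are A, B, C, D, E, F, G; row i has aⱼ where attribute j ∈ Reli, else bᵢⱼ.
Initial tableau (one row per fragment):
  row 1: a1 b12 b13 b14 a5 b16 b17
  row 2: a1 b22 a3 a4 b25 b26 a7
  row 3: b31 a2 a3 b34 a5 a6 a7
Rows 1 and 2 agree on A; apply A→F and equate their F entries.
Rows 1 and 2 agree on F; apply F→E and equate their E entries.
No row becomes fully distinguished — the join is lossy.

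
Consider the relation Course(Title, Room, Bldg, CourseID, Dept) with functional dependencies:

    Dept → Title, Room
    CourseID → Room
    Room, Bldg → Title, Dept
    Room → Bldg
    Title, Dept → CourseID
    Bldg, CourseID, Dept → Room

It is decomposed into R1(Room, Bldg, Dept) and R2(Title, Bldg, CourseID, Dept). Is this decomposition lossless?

Yes

Common attributes: R1 ∩ R2 = {Bldg, Dept}.
Closure of {Bldg, Dept}: Dept → Title, Room applies, adding Title, Room; Title, Dept → CourseID applies, adding CourseID. So (Bldg, Dept)⁺ = {Title, Room, Bldg, CourseID, Dept}.
This closure contains every attribute of R1, so R1 ∩ R2 → R1. The join is lossless.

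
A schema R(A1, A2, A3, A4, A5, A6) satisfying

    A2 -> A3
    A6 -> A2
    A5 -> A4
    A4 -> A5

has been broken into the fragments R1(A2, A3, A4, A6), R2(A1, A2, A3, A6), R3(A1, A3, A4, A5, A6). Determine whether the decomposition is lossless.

Chase test. Columns are A1, A2, A3, A4, A5, A6; row i has aⱼ where attribute j ∈ Ri, else bᵢⱼ.
Initial tableau (one row per fragment):
  row 1: b11 a2 a3 a4 b15 a6
  row 2: a1 a2 a3 b24 b25 a6
  row 3: a1 b32 a3 a4 a5 a6
Rows 1 and 3 agree on A6; apply A6→A2 and equate their A2 entries.
Rows 1 and 3 agree on A4; apply A4→A5 and equate their A5 entries.
Row 3 is now all distinguished symbols — the join is lossless.

Yes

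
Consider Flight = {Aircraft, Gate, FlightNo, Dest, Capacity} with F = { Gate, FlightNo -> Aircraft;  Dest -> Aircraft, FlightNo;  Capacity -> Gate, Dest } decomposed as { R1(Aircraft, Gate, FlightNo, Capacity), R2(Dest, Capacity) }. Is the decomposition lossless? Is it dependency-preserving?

lossless but not dependency-preserving

Lossless test: (Capacity)⁺ = {Aircraft, Gate, FlightNo, Dest, Capacity}, which contains all of one fragment — lossless.
Dependency preservation: the restricted closure of {Dest} across the fragments never reaches {Aircraft, FlightNo}, so Dest → Aircraft, FlightNo cannot be enforced without a join — not preserved.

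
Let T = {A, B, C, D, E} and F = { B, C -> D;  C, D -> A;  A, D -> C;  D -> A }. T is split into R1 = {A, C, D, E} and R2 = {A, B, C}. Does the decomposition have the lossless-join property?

No

Common attributes: R1 ∩ R2 = {A, C}.
No dependency enlarges {A, C}, so (A, C)⁺ = {A, C}.
The closure contains neither all of R1 = {A, C, D, E} nor all of R2 = {A, B, C}, so the common attributes are not a superkey of either fragment. The join is lossy.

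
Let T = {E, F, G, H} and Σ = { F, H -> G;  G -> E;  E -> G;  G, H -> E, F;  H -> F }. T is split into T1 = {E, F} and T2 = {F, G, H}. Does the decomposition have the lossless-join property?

Common attributes: T1 ∩ T2 = {F}.
No dependency enlarges {F}, so (F)⁺ = {F}.
The closure contains neither all of T1 = {E, F} nor all of T2 = {F, G, H}, so the common attributes are not a superkey of either fragment. The join is lossy.

No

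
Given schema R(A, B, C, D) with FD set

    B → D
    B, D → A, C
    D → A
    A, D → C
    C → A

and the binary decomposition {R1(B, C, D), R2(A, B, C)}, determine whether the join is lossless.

Yes

Common attributes: R1 ∩ R2 = {B, C}.
Closure of {B, C}: B → D applies, adding D; B, D → A, C applies, adding A. So (B, C)⁺ = {A, B, C, D}.
This closure contains every attribute of R1, so R1 ∩ R2 → R1. The join is lossless.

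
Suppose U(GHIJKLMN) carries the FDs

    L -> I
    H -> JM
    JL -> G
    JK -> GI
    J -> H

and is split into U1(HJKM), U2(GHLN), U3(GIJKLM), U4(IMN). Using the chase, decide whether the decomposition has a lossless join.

No

Chase test. Columns are GHIJKLMN; row i has aⱼ where attribute j ∈ Ui, else bᵢⱼ.
Initial tableau (one row per fragment):
  row 1: b11 a2 b13 a4 a5 b16 a7 b18
  row 2: a1 a2 b23 b24 b25 a6 b27 a8
  row 3: a1 b32 a3 a4 a5 a6 a7 b38
  row 4: b41 b42 a3 b44 b45 b46 a7 a8
Rows 2 and 3 agree on L; apply L→I and equate their I entries.
Rows 1 and 2 agree on H; apply H→JM and equate their JM entries.
Rows 1 and 3 agree on JK; apply JK→GI and equate their GI entries.
Rows 1 and 3 agree on J; apply J→H and equate their H entries.
No row becomes fully distinguished — the join is lossy.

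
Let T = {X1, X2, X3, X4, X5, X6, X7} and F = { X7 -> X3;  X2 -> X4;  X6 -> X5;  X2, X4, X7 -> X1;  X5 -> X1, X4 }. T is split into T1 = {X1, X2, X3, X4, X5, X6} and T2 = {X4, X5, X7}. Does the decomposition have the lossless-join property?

Common attributes: T1 ∩ T2 = {X4, X5}.
Closure of {X4, X5}: X5 → X1, X4 applies, adding X1. So (X4, X5)⁺ = {X1, X4, X5}.
The closure contains neither all of T1 = {X1, X2, X3, X4, X5, X6} nor all of T2 = {X4, X5, X7}, so the common attributes are not a superkey of either fragment. The join is lossy.

No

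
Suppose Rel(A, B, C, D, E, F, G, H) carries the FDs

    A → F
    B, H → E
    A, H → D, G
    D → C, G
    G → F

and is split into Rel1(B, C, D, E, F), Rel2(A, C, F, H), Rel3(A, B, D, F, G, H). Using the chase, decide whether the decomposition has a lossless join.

No

Chase test. Columns are A, B, C, D, E, F, G, H; row i has aⱼ where attribute j ∈ Reli, else bᵢⱼ.
Initial tableau (one row per fragment):
  row 1: b11 a2 a3 a4 a5 a6 b17 b18
  row 2: a1 b22 a3 b24 b25 a6 b27 a8
  row 3: a1 a2 b33 a4 b35 a6 a7 a8
Rows 2 and 3 agree on A, H; apply A, H→D, G and equate their D, G entries.
Rows 1 and 2 agree on D; apply D→C, G and equate their C, G entries.
Rows 1 and 3 agree on D; apply D→C, G and equate their C, G entries.
No row becomes fully distinguished — the join is lossy.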